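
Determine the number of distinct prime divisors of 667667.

667667 = 7 · 95381
95381 = 11 · 8671
8671 = 13 · 667
667 = 23 · 29
667667 = 7 · 11 · 13 · 23 · 29, which has 5 distinct prime factors.

5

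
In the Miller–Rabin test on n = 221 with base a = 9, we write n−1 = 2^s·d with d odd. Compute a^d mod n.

87

221 − 1 = 220 = 2^2 · 55, so d = 55.
9^1 ≡ 9 (mod 221)
9^2 ≡ 9^2 = 81 ≡ 81 (mod 221)
9^4 ≡ 81^2 = 6561 ≡ 152 (mod 221)
9^8 ≡ 152^2 = 23104 ≡ 120 (mod 221)
9^16 ≡ 120^2 = 14400 ≡ 35 (mod 221)
9^32 ≡ 35^2 = 1225 ≡ 120 (mod 221)
55 = 32 + 16 + 4 + 2 + 1 in binary powers of 2.
So 9^55 ≡ 120 · 35 · 152 · 81 · 9 ≡ 87 (mod 221).
Squaring chain: 87 → 55; never reaches −1, so base 9 is a Miller–Rabin witness that 221 is composite.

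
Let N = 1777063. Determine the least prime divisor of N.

41

1777063 is odd.
Digit sum 31, not divisible by 3.
Ends in 3: not divisible by 5.
7: 1777063 = 7·253866 + 1
11: 1777063 = 11·161551 + 2
13: 1777063 = 13·136697 + 2
17: 1777063 = 17·104533 + 2
19: 1777063 = 19·93529 + 12
23: 1777063 = 23·77263 + 14
29: 1777063 = 29·61278 + 1
31: 1777063 = 31·57324 + 19
37: 1777063 = 37·48028 + 27
41: 1777063 = 41·43343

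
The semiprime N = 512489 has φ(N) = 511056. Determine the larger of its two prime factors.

φ(n) = (p−1)(q−1) = n − (p+q) + 1, so p + q = 512489 − 511056 + 1 = 1434.
p and q are the roots of t² − 1434t + 512489 = 0.
Discriminant: 1434² − 4·512489 = 2056356 − 2049956 = 6400; √6400 = 80.
q = (1434 − 80)/2 = 677, p = (1434 + 80)/2 = 757.
Check: 677 · 757 = 512489.

757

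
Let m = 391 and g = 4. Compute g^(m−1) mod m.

4^1 ≡ 4 (mod 391)
4^2 ≡ 4^2 = 16 ≡ 16 (mod 391)
4^4 ≡ 16^2 = 256 ≡ 256 (mod 391)
4^8 ≡ 256^2 = 65536 ≡ 239 (mod 391)
4^16 ≡ 239^2 = 57121 ≡ 35 (mod 391)
4^32 ≡ 35^2 = 1225 ≡ 52 (mod 391)
4^64 ≡ 52^2 = 2704 ≡ 358 (mod 391)
4^128 ≡ 358^2 = 128164 ≡ 307 (mod 391)
4^256 ≡ 307^2 = 94249 ≡ 18 (mod 391)
390 = 256 + 128 + 4 + 2 in binary powers of 2.
So 4^390 ≡ 18 · 307 · 256 · 16 ≡ 288 (mod 391).
Since 288 ≠ 1, base 4 is a Fermat witness: 391 is composite.

288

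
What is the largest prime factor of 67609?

97

67609 = 17 · 3977
3977 = 41 · 97
97 is prime.
So 67609 = 17 · 41 · 97; the largest prime factor is 97.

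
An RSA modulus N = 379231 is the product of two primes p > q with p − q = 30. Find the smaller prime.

601

Since p = q + 30, we have 379231 = q(q + 30), so q² + 30q − 379231 = 0.
Discriminant: 30² + 4·379231 = 900 + 1516924 = 1517824; √1517824 = 1232.
q = (−30 + 1232)/2 = 601, and p = q + 30 = 631.
Check: 601 · 631 = 379231.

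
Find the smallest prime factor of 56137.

73

56137 is odd.
Digit sum 22, not divisible by 3.
Ends in 7: not divisible by 5.
7: 56137 = 7·8019 + 4
11: 56137 = 11·5103 + 4
13: 56137 = 13·4318 + 3
17: 56137 = 17·3302 + 3
19: 56137 = 19·2954 + 11
23: 56137 = 23·2440 + 17
29: 56137 = 29·1935 + 22
31: 56137 = 31·1810 + 27
37: 56137 = 37·1517 + 8
41: 56137 = 41·1369 + 8
43: 56137 = 43·1305 + 22
47: 56137 = 47·1194 + 19
53: 56137 = 53·1059 + 10
59: 56137 = 59·951 + 28
61: 56137 = 61·920 + 17
67: 56137 = 67·837 + 58
71: 56137 = 71·790 + 47
73: 56137 = 73·769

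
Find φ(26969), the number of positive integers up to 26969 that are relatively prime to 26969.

Factor: 26969 = 149 · 181.
φ(26969) = (149−1) · (181−1) = 148 · 180 = 26640.

26640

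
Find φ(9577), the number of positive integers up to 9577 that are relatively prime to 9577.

Factor: 9577 = 61 · 157.
φ(9577) = (61−1) · (157−1) = 60 · 156 = 9360.

9360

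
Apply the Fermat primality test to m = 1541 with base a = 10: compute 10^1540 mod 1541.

1243

10^1 ≡ 10 (mod 1541)
10^2 ≡ 10^2 = 100 ≡ 100 (mod 1541)
10^4 ≡ 100^2 = 10000 ≡ 754 (mod 1541)
10^8 ≡ 754^2 = 568516 ≡ 1428 (mod 1541)
10^16 ≡ 1428^2 = 2039184 ≡ 441 (mod 1541)
10^32 ≡ 441^2 = 194481 ≡ 315 (mod 1541)
10^64 ≡ 315^2 = 99225 ≡ 601 (mod 1541)
10^128 ≡ 601^2 = 361201 ≡ 607 (mod 1541)
10^256 ≡ 607^2 = 368449 ≡ 150 (mod 1541)
10^512 ≡ 150^2 = 22500 ≡ 926 (mod 1541)
10^1024 ≡ 926^2 = 857476 ≡ 680 (mod 1541)
1540 = 1024 + 512 + 4 in binary powers of 2.
So 10^1540 ≡ 680 · 926 · 754 ≡ 1243 (mod 1541).
Since 1243 ≠ 1, base 10 is a Fermat witness: 1541 is composite.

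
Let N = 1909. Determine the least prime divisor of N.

1909 is odd.
Digit sum 19, not divisible by 3.
Ends in 9: not divisible by 5.
7: 1909 = 7·272 + 5
11: 1909 = 11·173 + 6
13: 1909 = 13·146 + 11
17: 1909 = 17·112 + 5
19: 1909 = 19·100 + 9
23: 1909 = 23·83

23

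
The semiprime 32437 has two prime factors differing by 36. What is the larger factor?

199

Since p = q + 36, we have 32437 = q(q + 36), so q² + 36q − 32437 = 0.
Discriminant: 36² + 4·32437 = 1296 + 129748 = 131044; √131044 = 362.
q = (−36 + 362)/2 = 163, and p = q + 36 = 199.
Check: 163 · 199 = 32437.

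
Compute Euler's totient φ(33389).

Factor: 33389 = 173 · 193.
φ(33389) = (173−1) · (193−1) = 172 · 192 = 33024.

33024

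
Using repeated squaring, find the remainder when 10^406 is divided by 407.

232

10^1 ≡ 10 (mod 407)
10^2 ≡ 10^2 = 100 ≡ 100 (mod 407)
10^4 ≡ 100^2 = 10000 ≡ 232 (mod 407)
10^8 ≡ 232^2 = 53824 ≡ 100 (mod 407)
10^16 ≡ 100^2 = 10000 ≡ 232 (mod 407)
10^32 ≡ 232^2 = 53824 ≡ 100 (mod 407)
10^64 ≡ 100^2 = 10000 ≡ 232 (mod 407)
10^128 ≡ 232^2 = 53824 ≡ 100 (mod 407)
10^256 ≡ 100^2 = 10000 ≡ 232 (mod 407)
406 = 256 + 128 + 16 + 4 + 2 in binary powers of 2.
So 10^406 ≡ 232 · 100 · 232 · 232 · 100 ≡ 232 (mod 407).
Since 232 ≠ 1, base 10 is a Fermat witness: 407 is composite.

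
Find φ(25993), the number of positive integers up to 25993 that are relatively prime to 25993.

22080

Factor: 25993 = 11 · 17 · 139.
φ(25993) = (11−1) · (17−1) · (139−1) = 10 · 16 · 138 = 22080.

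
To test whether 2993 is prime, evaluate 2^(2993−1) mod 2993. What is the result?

2^1 ≡ 2 (mod 2993)
2^2 ≡ 2^2 = 4 ≡ 4 (mod 2993)
2^4 ≡ 4^2 = 16 ≡ 16 (mod 2993)
2^8 ≡ 16^2 = 256 ≡ 256 (mod 2993)
2^16 ≡ 256^2 = 65536 ≡ 2683 (mod 2993)
2^32 ≡ 2683^2 = 7198489 ≡ 324 (mod 2993)
2^64 ≡ 324^2 = 104976 ≡ 221 (mod 2993)
2^128 ≡ 221^2 = 48841 ≡ 953 (mod 2993)
2^256 ≡ 953^2 = 908209 ≡ 1330 (mod 2993)
2^512 ≡ 1330^2 = 1768900 ≡ 37 (mod 2993)
2^1024 ≡ 37^2 = 1369 ≡ 1369 (mod 2993)
2^2048 ≡ 1369^2 = 1874161 ≡ 543 (mod 2993)
2992 = 2048 + 512 + 256 + 128 + 32 + 16 in binary powers of 2.
So 2^2992 ≡ 543 · 37 · 1330 · 953 · 324 · 2683 ≡ 1841 (mod 2993).
Since 1841 ≠ 1, base 2 is a Fermat witness: 2993 is composite.

1841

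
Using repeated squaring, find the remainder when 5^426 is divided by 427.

253

5^1 ≡ 5 (mod 427)
5^2 ≡ 5^2 = 25 ≡ 25 (mod 427)
5^4 ≡ 25^2 = 625 ≡ 198 (mod 427)
5^8 ≡ 198^2 = 39204 ≡ 347 (mod 427)
5^16 ≡ 347^2 = 120409 ≡ 422 (mod 427)
5^32 ≡ 422^2 = 178084 ≡ 25 (mod 427)
5^64 ≡ 25^2 = 625 ≡ 198 (mod 427)
5^128 ≡ 198^2 = 39204 ≡ 347 (mod 427)
5^256 ≡ 347^2 = 120409 ≡ 422 (mod 427)
426 = 256 + 128 + 32 + 8 + 2 in binary powers of 2.
So 5^426 ≡ 422 · 347 · 25 · 347 · 25 ≡ 253 (mod 427).
Since 253 ≠ 1, base 5 is a Fermat witness: 427 is composite.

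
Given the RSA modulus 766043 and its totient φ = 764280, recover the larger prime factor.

φ(n) = (p−1)(q−1) = n − (p+q) + 1, so p + q = 766043 − 764280 + 1 = 1764.
p and q are the roots of t² − 1764t + 766043 = 0.
Discriminant: 1764² − 4·766043 = 3111696 − 3064172 = 47524; √47524 = 218.
q = (1764 − 218)/2 = 773, p = (1764 + 218)/2 = 991.
Check: 773 · 991 = 766043.

991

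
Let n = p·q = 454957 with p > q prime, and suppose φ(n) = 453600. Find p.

757

φ(n) = (p−1)(q−1) = n − (p+q) + 1, so p + q = 454957 − 453600 + 1 = 1358.
p and q are the roots of t² − 1358t + 454957 = 0.
Discriminant: 1358² − 4·454957 = 1844164 − 1819828 = 24336; √24336 = 156.
q = (1358 − 156)/2 = 601, p = (1358 + 156)/2 = 757.
Check: 601 · 757 = 454957.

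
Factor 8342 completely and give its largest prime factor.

8342 = 2 · 4171
4171 = 43 · 97
97 is prime.
So 8342 = 2 · 43 · 97; the largest prime factor is 97.

97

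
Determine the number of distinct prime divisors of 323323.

5

323323 = 7 · 46189
46189 = 11 · 4199
4199 = 13 · 323
323 = 17 · 19
323323 = 7 · 11 · 13 · 17 · 19, which has 5 distinct prime factors.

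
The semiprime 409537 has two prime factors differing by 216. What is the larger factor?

Since p = q + 216, we have 409537 = q(q + 216), so q² + 216q − 409537 = 0.
Discriminant: 216² + 4·409537 = 46656 + 1638148 = 1684804; √1684804 = 1298.
q = (−216 + 1298)/2 = 541, and p = q + 216 = 757.
Check: 541 · 757 = 409537.

757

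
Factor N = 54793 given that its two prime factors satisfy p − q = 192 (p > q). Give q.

157

Since p = q + 192, we have 54793 = q(q + 192), so q² + 192q − 54793 = 0.
Discriminant: 192² + 4·54793 = 36864 + 219172 = 256036; √256036 = 506.
q = (−192 + 506)/2 = 157, and p = q + 192 = 349.
Check: 157 · 349 = 54793.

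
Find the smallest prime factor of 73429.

73429 is odd.
Digit sum 25, not divisible by 3.
Ends in 9: not divisible by 5.
7: 73429 = 7·10489 + 6
11: 73429 = 11·6675 + 4
13: 73429 = 13·5648 + 5
17: 73429 = 17·4319 + 6
19: 73429 = 19·3864 + 13
23: 73429 = 23·3192 + 13
29: 73429 = 29·2532 + 1
31: 73429 = 31·2368 + 21
37: 73429 = 37·1984 + 21
41: 73429 = 41·1790 + 39
43: 73429 = 43·1707 + 28
47: 73429 = 47·1562 + 15
53: 73429 = 53·1385 + 24
59: 73429 = 59·1244 + 33
61: 73429 = 61·1203 + 46
67: 73429 = 67·1095 + 64
71: 73429 = 71·1034 + 15
73: 73429 = 73·1005 + 64
79: 73429 = 79·929 + 38
83: 73429 = 83·884 + 57
89: 73429 = 89·825 + 4
97: 73429 = 97·757

97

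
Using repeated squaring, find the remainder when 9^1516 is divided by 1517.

493

9^1 ≡ 9 (mod 1517)
9^2 ≡ 9^2 = 81 ≡ 81 (mod 1517)
9^4 ≡ 81^2 = 6561 ≡ 493 (mod 1517)
9^8 ≡ 493^2 = 243049 ≡ 329 (mod 1517)
9^16 ≡ 329^2 = 108241 ≡ 534 (mod 1517)
9^32 ≡ 534^2 = 285156 ≡ 1477 (mod 1517)
9^64 ≡ 1477^2 = 2181529 ≡ 83 (mod 1517)
9^128 ≡ 83^2 = 6889 ≡ 821 (mod 1517)
9^256 ≡ 821^2 = 674041 ≡ 493 (mod 1517)
9^512 ≡ 493^2 = 243049 ≡ 329 (mod 1517)
9^1024 ≡ 329^2 = 108241 ≡ 534 (mod 1517)
1516 = 1024 + 256 + 128 + 64 + 32 + 8 + 4 in binary powers of 2.
So 9^1516 ≡ 534 · 493 · 821 · 83 · 1477 · 329 · 493 ≡ 493 (mod 1517).
Since 493 ≠ 1, base 9 is a Fermat witness: 1517 is composite.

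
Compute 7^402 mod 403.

233

7^1 ≡ 7 (mod 403)
7^2 ≡ 7^2 = 49 ≡ 49 (mod 403)
7^4 ≡ 49^2 = 2401 ≡ 386 (mod 403)
7^8 ≡ 386^2 = 148996 ≡ 289 (mod 403)
7^16 ≡ 289^2 = 83521 ≡ 100 (mod 403)
7^32 ≡ 100^2 = 10000 ≡ 328 (mod 403)
7^64 ≡ 328^2 = 107584 ≡ 386 (mod 403)
7^128 ≡ 386^2 = 148996 ≡ 289 (mod 403)
7^256 ≡ 289^2 = 83521 ≡ 100 (mod 403)
402 = 256 + 128 + 16 + 2 in binary powers of 2.
So 7^402 ≡ 100 · 289 · 100 · 49 ≡ 233 (mod 403).
Since 233 ≠ 1, base 7 is a Fermat witness: 403 is composite.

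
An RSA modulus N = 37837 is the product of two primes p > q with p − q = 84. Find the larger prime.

Since p = q + 84, we have 37837 = q(q + 84), so q² + 84q − 37837 = 0.
Discriminant: 84² + 4·37837 = 7056 + 151348 = 158404; √158404 = 398.
q = (−84 + 398)/2 = 157, and p = q + 84 = 241.
Check: 157 · 241 = 37837.

241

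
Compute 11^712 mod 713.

514

11^1 ≡ 11 (mod 713)
11^2 ≡ 11^2 = 121 ≡ 121 (mod 713)
11^4 ≡ 121^2 = 14641 ≡ 381 (mod 713)
11^8 ≡ 381^2 = 145161 ≡ 422 (mod 713)
11^16 ≡ 422^2 = 178084 ≡ 547 (mod 713)
11^32 ≡ 547^2 = 299209 ≡ 462 (mod 713)
11^64 ≡ 462^2 = 213444 ≡ 257 (mod 713)
11^128 ≡ 257^2 = 66049 ≡ 453 (mod 713)
11^256 ≡ 453^2 = 205209 ≡ 578 (mod 713)
11^512 ≡ 578^2 = 334084 ≡ 400 (mod 713)
712 = 512 + 128 + 64 + 8 in binary powers of 2.
So 11^712 ≡ 400 · 453 · 257 · 422 ≡ 514 (mod 713).
Since 514 ≠ 1, base 11 is a Fermat witness: 713 is composite.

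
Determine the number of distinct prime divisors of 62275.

62275 = 5^2 · 2491
2491 = 47 · 53
62275 = 5^2 · 47 · 53, which has 3 distinct prime factors.

3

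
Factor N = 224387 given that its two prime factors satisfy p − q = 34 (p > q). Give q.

Since p = q + 34, we have 224387 = q(q + 34), so q² + 34q − 224387 = 0.
Discriminant: 34² + 4·224387 = 1156 + 897548 = 898704; √898704 = 948.
q = (−34 + 948)/2 = 457, and p = q + 34 = 491.
Check: 457 · 491 = 224387.

457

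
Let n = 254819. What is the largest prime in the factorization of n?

254819 = 37 · 6887
6887 = 71 · 97
97 is prime.
So 254819 = 37 · 71 · 97; the largest prime factor is 97.

97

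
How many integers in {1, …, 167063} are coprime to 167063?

Factor: 167063 = 13 · 71 · 181.
φ(167063) = (13−1) · (71−1) · (181−1) = 12 · 70 · 180 = 151200.

151200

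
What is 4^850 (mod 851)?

478

4^1 ≡ 4 (mod 851)
4^2 ≡ 4^2 = 16 ≡ 16 (mod 851)
4^4 ≡ 16^2 = 256 ≡ 256 (mod 851)
4^8 ≡ 256^2 = 65536 ≡ 9 (mod 851)
4^16 ≡ 9^2 = 81 ≡ 81 (mod 851)
4^32 ≡ 81^2 = 6561 ≡ 604 (mod 851)
4^64 ≡ 604^2 = 364816 ≡ 588 (mod 851)
4^128 ≡ 588^2 = 345744 ≡ 238 (mod 851)
4^256 ≡ 238^2 = 56644 ≡ 478 (mod 851)
4^512 ≡ 478^2 = 228484 ≡ 416 (mod 851)
850 = 512 + 256 + 64 + 16 + 2 in binary powers of 2.
So 4^850 ≡ 416 · 478 · 588 · 81 · 16 ≡ 478 (mod 851).
Since 478 ≠ 1, base 4 is a Fermat witness: 851 is composite.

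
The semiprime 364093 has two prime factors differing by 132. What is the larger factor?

Since p = q + 132, we have 364093 = q(q + 132), so q² + 132q − 364093 = 0.
Discriminant: 132² + 4·364093 = 17424 + 1456372 = 1473796; √1473796 = 1214.
q = (−132 + 1214)/2 = 541, and p = q + 132 = 673.
Check: 541 · 673 = 364093.

673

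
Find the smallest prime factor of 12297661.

12297661 is odd.
Digit sum 34, not divisible by 3.
Ends in 1: not divisible by 5.
7: 12297661 = 7·1756808 + 5
11: 12297661 = 11·1117969 + 2
13: 12297661 = 13·945973 + 12
17: 12297661 = 17·723391 + 14
19: 12297661 = 19·647245 + 6
23: 12297661 = 23·534680 + 21
29: 12297661 = 29·424057 + 8
31: 12297661 = 31·396698 + 23
37: 12297661 = 37·332369 + 8
41: 12297661 = 41·299942 + 39
43: 12297661 = 43·285992 + 5
47: 12297661 = 47·261652 + 17
53: 12297661 = 53·232031 + 18
59: 12297661 = 59·208434 + 55
61: 12297661 = 61·201601

61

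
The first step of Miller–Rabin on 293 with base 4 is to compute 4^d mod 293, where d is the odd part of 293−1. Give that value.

293 − 1 = 292 = 2^2 · 73, so d = 73.
4^1 ≡ 4 (mod 293)
4^2 ≡ 4^2 = 16 ≡ 16 (mod 293)
4^4 ≡ 16^2 = 256 ≡ 256 (mod 293)
4^8 ≡ 256^2 = 65536 ≡ 197 (mod 293)
4^16 ≡ 197^2 = 38809 ≡ 133 (mod 293)
4^32 ≡ 133^2 = 17689 ≡ 109 (mod 293)
4^64 ≡ 109^2 = 11881 ≡ 161 (mod 293)
73 = 64 + 8 + 1 in binary powers of 2.
So 4^73 ≡ 161 · 197 · 4 ≡ 292 (mod 293).
Since 4^d ≡ 292 (mod 293), base 4 does not prove 293 composite.

292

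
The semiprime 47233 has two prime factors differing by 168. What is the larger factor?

317

Since p = q + 168, we have 47233 = q(q + 168), so q² + 168q − 47233 = 0.
Discriminant: 168² + 4·47233 = 28224 + 188932 = 217156; √217156 = 466.
q = (−168 + 466)/2 = 149, and p = q + 168 = 317.
Check: 149 · 317 = 47233.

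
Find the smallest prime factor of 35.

35 is odd.
Digit sum 8, not divisible by 3.
Ends in 5: divisible by 5.

5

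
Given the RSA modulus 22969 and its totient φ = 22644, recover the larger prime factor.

223

φ(n) = (p−1)(q−1) = n − (p+q) + 1, so p + q = 22969 − 22644 + 1 = 326.
p and q are the roots of t² − 326t + 22969 = 0.
Discriminant: 326² − 4·22969 = 106276 − 91876 = 14400; √14400 = 120.
q = (326 − 120)/2 = 103, p = (326 + 120)/2 = 223.
Check: 103 · 223 = 22969.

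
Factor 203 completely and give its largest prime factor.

203 = 7 · 29
29 is prime.
So 203 = 7 · 29; the largest prime factor is 29.

29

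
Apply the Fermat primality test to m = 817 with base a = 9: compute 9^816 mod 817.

9^1 ≡ 9 (mod 817)
9^2 ≡ 9^2 = 81 ≡ 81 (mod 817)
9^4 ≡ 81^2 = 6561 ≡ 25 (mod 817)
9^8 ≡ 25^2 = 625 ≡ 625 (mod 817)
9^16 ≡ 625^2 = 390625 ≡ 99 (mod 817)
9^32 ≡ 99^2 = 9801 ≡ 814 (mod 817)
9^64 ≡ 814^2 = 662596 ≡ 9 (mod 817)
9^128 ≡ 9^2 = 81 ≡ 81 (mod 817)
9^256 ≡ 81^2 = 6561 ≡ 25 (mod 817)
9^512 ≡ 25^2 = 625 ≡ 625 (mod 817)
816 = 512 + 256 + 32 + 16 in binary powers of 2.
So 9^816 ≡ 625 · 25 · 814 · 99 ≡ 752 (mod 817).
Since 752 ≠ 1, base 9 is a Fermat witness: 817 is composite.

752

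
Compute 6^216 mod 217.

6^1 ≡ 6 (mod 217)
6^2 ≡ 6^2 = 36 ≡ 36 (mod 217)
6^4 ≡ 36^2 = 1296 ≡ 211 (mod 217)
6^8 ≡ 211^2 = 44521 ≡ 36 (mod 217)
6^16 ≡ 36^2 = 1296 ≡ 211 (mod 217)
6^32 ≡ 211^2 = 44521 ≡ 36 (mod 217)
6^64 ≡ 36^2 = 1296 ≡ 211 (mod 217)
6^128 ≡ 211^2 = 44521 ≡ 36 (mod 217)
216 = 128 + 64 + 16 + 8 in binary powers of 2.
So 6^216 ≡ 36 · 211 · 211 · 36 ≡ 1 (mod 217).
Since the result is 1, base 6 gives no evidence that 217 is composite.

1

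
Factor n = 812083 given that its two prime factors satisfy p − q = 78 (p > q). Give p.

Since p = q + 78, we have 812083 = q(q + 78), so q² + 78q − 812083 = 0.
Discriminant: 78² + 4·812083 = 6084 + 3248332 = 3254416; √3254416 = 1804.
q = (−78 + 1804)/2 = 863, and p = q + 78 = 941.
Check: 863 · 941 = 812083.

941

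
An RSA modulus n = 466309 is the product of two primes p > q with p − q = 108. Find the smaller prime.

Since p = q + 108, we have 466309 = q(q + 108), so q² + 108q − 466309 = 0.
Discriminant: 108² + 4·466309 = 11664 + 1865236 = 1876900; √1876900 = 1370.
q = (−108 + 1370)/2 = 631, and p = q + 108 = 739.
Check: 631 · 739 = 466309.

631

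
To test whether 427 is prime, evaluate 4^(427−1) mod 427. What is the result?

4^1 ≡ 4 (mod 427)
4^2 ≡ 4^2 = 16 ≡ 16 (mod 427)
4^4 ≡ 16^2 = 256 ≡ 256 (mod 427)
4^8 ≡ 256^2 = 65536 ≡ 205 (mod 427)
4^16 ≡ 205^2 = 42025 ≡ 179 (mod 427)
4^32 ≡ 179^2 = 32041 ≡ 16 (mod 427)
4^64 ≡ 16^2 = 256 ≡ 256 (mod 427)
4^128 ≡ 256^2 = 65536 ≡ 205 (mod 427)
4^256 ≡ 205^2 = 42025 ≡ 179 (mod 427)
426 = 256 + 128 + 32 + 8 + 2 in binary powers of 2.
So 4^426 ≡ 179 · 205 · 16 · 205 · 16 ≡ 253 (mod 427).
Since 253 ≠ 1, base 4 is a Fermat witness: 427 is composite.

253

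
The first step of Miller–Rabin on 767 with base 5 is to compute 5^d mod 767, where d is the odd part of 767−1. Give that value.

580

767 − 1 = 766 = 2^1 · 383, so d = 383.
5^1 ≡ 5 (mod 767)
5^2 ≡ 5^2 = 25 ≡ 25 (mod 767)
5^4 ≡ 25^2 = 625 ≡ 625 (mod 767)
5^8 ≡ 625^2 = 390625 ≡ 222 (mod 767)
5^16 ≡ 222^2 = 49284 ≡ 196 (mod 767)
5^32 ≡ 196^2 = 38416 ≡ 66 (mod 767)
5^64 ≡ 66^2 = 4356 ≡ 521 (mod 767)
5^128 ≡ 521^2 = 271441 ≡ 690 (mod 767)
5^256 ≡ 690^2 = 476100 ≡ 560 (mod 767)
383 = 256 + 64 + 32 + 16 + 8 + 4 + 2 + 1 in binary powers of 2.
So 5^383 ≡ 560 · 521 · 66 · 196 · 222 · 625 · 25 · 5 ≡ 580 (mod 767).
Squaring chain: 580; never reaches −1, so base 5 is a Miller–Rabin witness that 767 is composite.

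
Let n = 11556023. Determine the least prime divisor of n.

61

11556023 is odd.
Digit sum 23, not divisible by 3.
Ends in 3: not divisible by 5.
7: 11556023 = 7·1650860 + 3
11: 11556023 = 11·1050547 + 6
13: 11556023 = 13·888924 + 11
17: 11556023 = 17·679766 + 1
19: 11556023 = 19·608211 + 14
23: 11556023 = 23·502435 + 18
29: 11556023 = 29·398483 + 16
31: 11556023 = 31·372774 + 29
37: 11556023 = 37·312324 + 35
41: 11556023 = 41·281854 + 9
43: 11556023 = 43·268744 + 31
47: 11556023 = 47·245872 + 39
53: 11556023 = 53·218038 + 9
59: 11556023 = 59·195864 + 47
61: 11556023 = 61·189443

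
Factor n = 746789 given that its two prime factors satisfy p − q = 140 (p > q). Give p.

Since p = q + 140, we have 746789 = q(q + 140), so q² + 140q − 746789 = 0.
Discriminant: 140² + 4·746789 = 19600 + 2987156 = 3006756; √3006756 = 1734.
q = (−140 + 1734)/2 = 797, and p = q + 140 = 937.
Check: 797 · 937 = 746789.

937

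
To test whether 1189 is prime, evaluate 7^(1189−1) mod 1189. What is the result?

45

7^1 ≡ 7 (mod 1189)
7^2 ≡ 7^2 = 49 ≡ 49 (mod 1189)
7^4 ≡ 49^2 = 2401 ≡ 23 (mod 1189)
7^8 ≡ 23^2 = 529 ≡ 529 (mod 1189)
7^16 ≡ 529^2 = 279841 ≡ 426 (mod 1189)
7^32 ≡ 426^2 = 181476 ≡ 748 (mod 1189)
7^64 ≡ 748^2 = 559504 ≡ 674 (mod 1189)
7^128 ≡ 674^2 = 454276 ≡ 78 (mod 1189)
7^256 ≡ 78^2 = 6084 ≡ 139 (mod 1189)
7^512 ≡ 139^2 = 19321 ≡ 297 (mod 1189)
7^1024 ≡ 297^2 = 88209 ≡ 223 (mod 1189)
1188 = 1024 + 128 + 32 + 4 in binary powers of 2.
So 7^1188 ≡ 223 · 78 · 748 · 23 ≡ 45 (mod 1189).
Since 45 ≠ 1, base 7 is a Fermat witness: 1189 is composite.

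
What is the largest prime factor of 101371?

101371 = 17 · 5963
5963 = 67 · 89
89 is prime.
So 101371 = 17 · 67 · 89; the largest prime factor is 89.

89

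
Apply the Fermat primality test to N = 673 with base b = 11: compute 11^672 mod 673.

1

11^1 ≡ 11 (mod 673)
11^2 ≡ 11^2 = 121 ≡ 121 (mod 673)
11^4 ≡ 121^2 = 14641 ≡ 508 (mod 673)
11^8 ≡ 508^2 = 258064 ≡ 305 (mod 673)
11^16 ≡ 305^2 = 93025 ≡ 151 (mod 673)
11^32 ≡ 151^2 = 22801 ≡ 592 (mod 673)
11^64 ≡ 592^2 = 350464 ≡ 504 (mod 673)
11^128 ≡ 504^2 = 254016 ≡ 295 (mod 673)
11^256 ≡ 295^2 = 87025 ≡ 208 (mod 673)
11^512 ≡ 208^2 = 43264 ≡ 192 (mod 673)
672 = 512 + 128 + 32 in binary powers of 2.
So 11^672 ≡ 192 · 295 · 592 ≡ 1 (mod 673).
Since the result is 1, base 11 gives no evidence that 673 is composite.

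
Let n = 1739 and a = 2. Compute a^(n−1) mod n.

2^1 ≡ 2 (mod 1739)
2^2 ≡ 2^2 = 4 ≡ 4 (mod 1739)
2^4 ≡ 4^2 = 16 ≡ 16 (mod 1739)
2^8 ≡ 16^2 = 256 ≡ 256 (mod 1739)
2^16 ≡ 256^2 = 65536 ≡ 1193 (mod 1739)
2^32 ≡ 1193^2 = 1423249 ≡ 747 (mod 1739)
2^64 ≡ 747^2 = 558009 ≡ 1529 (mod 1739)
2^128 ≡ 1529^2 = 2337841 ≡ 625 (mod 1739)
2^256 ≡ 625^2 = 390625 ≡ 1089 (mod 1739)
2^512 ≡ 1089^2 = 1185921 ≡ 1662 (mod 1739)
2^1024 ≡ 1662^2 = 2762244 ≡ 712 (mod 1739)
1738 = 1024 + 512 + 128 + 64 + 8 + 2 in binary powers of 2.
So 2^1738 ≡ 712 · 1662 · 625 · 1529 · 256 · 4 ≡ 1283 (mod 1739).
Since 1283 ≠ 1, base 2 is a Fermat witness: 1739 is composite.

1283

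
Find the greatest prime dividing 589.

589 = 19 · 31
31 is prime.
So 589 = 19 · 31; the largest prime factor is 31.

31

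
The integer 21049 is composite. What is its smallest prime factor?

7

21049 is odd.
Digit sum 16, not divisible by 3.
Ends in 9: not divisible by 5.
7: 21049 = 7·3007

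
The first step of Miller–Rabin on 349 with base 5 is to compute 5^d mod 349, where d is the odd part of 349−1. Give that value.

348

349 − 1 = 348 = 2^2 · 87, so d = 87.
5^1 ≡ 5 (mod 349)
5^2 ≡ 5^2 = 25 ≡ 25 (mod 349)
5^4 ≡ 25^2 = 625 ≡ 276 (mod 349)
5^8 ≡ 276^2 = 76176 ≡ 94 (mod 349)
5^16 ≡ 94^2 = 8836 ≡ 111 (mod 349)
5^32 ≡ 111^2 = 12321 ≡ 106 (mod 349)
5^64 ≡ 106^2 = 11236 ≡ 68 (mod 349)
87 = 64 + 16 + 4 + 2 + 1 in binary powers of 2.
So 5^87 ≡ 68 · 111 · 276 · 25 · 5 ≡ 348 (mod 349).
Since 5^d ≡ 348 (mod 349), base 5 does not prove 349 composite.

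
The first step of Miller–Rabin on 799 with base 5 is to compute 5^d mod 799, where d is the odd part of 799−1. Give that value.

799 − 1 = 798 = 2^1 · 399, so d = 399.
5^1 ≡ 5 (mod 799)
5^2 ≡ 5^2 = 25 ≡ 25 (mod 799)
5^4 ≡ 25^2 = 625 ≡ 625 (mod 799)
5^8 ≡ 625^2 = 390625 ≡ 713 (mod 799)
5^16 ≡ 713^2 = 508369 ≡ 205 (mod 799)
5^32 ≡ 205^2 = 42025 ≡ 477 (mod 799)
5^64 ≡ 477^2 = 227529 ≡ 613 (mod 799)
5^128 ≡ 613^2 = 375769 ≡ 239 (mod 799)
5^256 ≡ 239^2 = 57121 ≡ 392 (mod 799)
399 = 256 + 128 + 8 + 4 + 2 + 1 in binary powers of 2.
So 5^399 ≡ 392 · 239 · 713 · 625 · 25 · 5 ≡ 415 (mod 799).
Squaring chain: 415; never reaches −1, so base 5 is a Miller–Rabin witness that 799 is composite.

415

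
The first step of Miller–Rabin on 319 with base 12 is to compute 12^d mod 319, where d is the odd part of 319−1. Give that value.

319 − 1 = 318 = 2^1 · 159, so d = 159.
12^1 ≡ 12 (mod 319)
12^2 ≡ 12^2 = 144 ≡ 144 (mod 319)
12^4 ≡ 144^2 = 20736 ≡ 1 (mod 319)
12^8 ≡ 1^2 = 1 ≡ 1 (mod 319)
12^16 ≡ 1^2 = 1 ≡ 1 (mod 319)
12^32 ≡ 1^2 = 1 ≡ 1 (mod 319)
12^64 ≡ 1^2 = 1 ≡ 1 (mod 319)
12^128 ≡ 1^2 = 1 ≡ 1 (mod 319)
159 = 128 + 16 + 8 + 4 + 2 + 1 in binary powers of 2.
So 12^159 ≡ 1 · 1 · 1 · 1 · 144 · 12 ≡ 133 (mod 319).
Squaring chain: 133; never reaches −1, so base 12 is a Miller–Rabin witness that 319 is composite.

133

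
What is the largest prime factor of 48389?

83

48389 = 11 · 4399
4399 = 53 · 83
83 is prime.
So 48389 = 11 · 53 · 83; the largest prime factor is 83.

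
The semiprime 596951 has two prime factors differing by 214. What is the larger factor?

887

Since p = q + 214, we have 596951 = q(q + 214), so q² + 214q − 596951 = 0.
Discriminant: 214² + 4·596951 = 45796 + 2387804 = 2433600; √2433600 = 1560.
q = (−214 + 1560)/2 = 673, and p = q + 214 = 887.
Check: 673 · 887 = 596951.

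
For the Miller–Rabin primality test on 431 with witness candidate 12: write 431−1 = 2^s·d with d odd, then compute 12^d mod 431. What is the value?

431 − 1 = 430 = 2^1 · 215, so d = 215.
12^1 ≡ 12 (mod 431)
12^2 ≡ 12^2 = 144 ≡ 144 (mod 431)
12^4 ≡ 144^2 = 20736 ≡ 48 (mod 431)
12^8 ≡ 48^2 = 2304 ≡ 149 (mod 431)
12^16 ≡ 149^2 = 22201 ≡ 220 (mod 431)
12^32 ≡ 220^2 = 48400 ≡ 128 (mod 431)
12^64 ≡ 128^2 = 16384 ≡ 6 (mod 431)
12^128 ≡ 6^2 = 36 ≡ 36 (mod 431)
215 = 128 + 64 + 16 + 4 + 2 + 1 in binary powers of 2.
So 12^215 ≡ 36 · 6 · 220 · 48 · 144 · 12 ≡ 1 (mod 431).
Since 12^d ≡ 1 (mod 431), base 12 does not prove 431 composite.

1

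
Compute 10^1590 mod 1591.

10^1 ≡ 10 (mod 1591)
10^2 ≡ 10^2 = 100 ≡ 100 (mod 1591)
10^4 ≡ 100^2 = 10000 ≡ 454 (mod 1591)
10^8 ≡ 454^2 = 206116 ≡ 877 (mod 1591)
10^16 ≡ 877^2 = 769129 ≡ 676 (mod 1591)
10^32 ≡ 676^2 = 456976 ≡ 359 (mod 1591)
10^64 ≡ 359^2 = 128881 ≡ 10 (mod 1591)
10^128 ≡ 10^2 = 100 ≡ 100 (mod 1591)
10^256 ≡ 100^2 = 10000 ≡ 454 (mod 1591)
10^512 ≡ 454^2 = 206116 ≡ 877 (mod 1591)
10^1024 ≡ 877^2 = 769129 ≡ 676 (mod 1591)
1590 = 1024 + 512 + 32 + 16 + 4 + 2 in binary powers of 2.
So 10^1590 ≡ 676 · 877 · 359 · 676 · 454 · 100 ≡ 704 (mod 1591).
Since 704 ≠ 1, base 10 is a Fermat witness: 1591 is composite.

704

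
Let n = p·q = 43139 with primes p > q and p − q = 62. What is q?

Since p = q + 62, we have 43139 = q(q + 62), so q² + 62q − 43139 = 0.
Discriminant: 62² + 4·43139 = 3844 + 172556 = 176400; √176400 = 420.
q = (−62 + 420)/2 = 179, and p = q + 62 = 241.
Check: 179 · 241 = 43139.

179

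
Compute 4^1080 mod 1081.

4^1 ≡ 4 (mod 1081)
4^2 ≡ 4^2 = 16 ≡ 16 (mod 1081)
4^4 ≡ 16^2 = 256 ≡ 256 (mod 1081)
4^8 ≡ 256^2 = 65536 ≡ 676 (mod 1081)
4^16 ≡ 676^2 = 456976 ≡ 794 (mod 1081)
4^32 ≡ 794^2 = 630436 ≡ 213 (mod 1081)
4^64 ≡ 213^2 = 45369 ≡ 1048 (mod 1081)
4^128 ≡ 1048^2 = 1098304 ≡ 8 (mod 1081)
4^256 ≡ 8^2 = 64 ≡ 64 (mod 1081)
4^512 ≡ 64^2 = 4096 ≡ 853 (mod 1081)
4^1024 ≡ 853^2 = 727609 ≡ 96 (mod 1081)
1080 = 1024 + 32 + 16 + 8 in binary powers of 2.
So 4^1080 ≡ 96 · 213 · 794 · 676 ≡ 200 (mod 1081).
Since 200 ≠ 1, base 4 is a Fermat witness: 1081 is composite.

200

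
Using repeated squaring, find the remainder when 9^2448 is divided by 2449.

9^1 ≡ 9 (mod 2449)
9^2 ≡ 9^2 = 81 ≡ 81 (mod 2449)
9^4 ≡ 81^2 = 6561 ≡ 1663 (mod 2449)
9^8 ≡ 1663^2 = 2765569 ≡ 648 (mod 2449)
9^16 ≡ 648^2 = 419904 ≡ 1125 (mod 2449)
9^32 ≡ 1125^2 = 1265625 ≡ 1941 (mod 2449)
9^64 ≡ 1941^2 = 3767481 ≡ 919 (mod 2449)
9^128 ≡ 919^2 = 844561 ≡ 2105 (mod 2449)
9^256 ≡ 2105^2 = 4431025 ≡ 784 (mod 2449)
9^512 ≡ 784^2 = 614656 ≡ 2406 (mod 2449)
9^1024 ≡ 2406^2 = 5788836 ≡ 1849 (mod 2449)
9^2048 ≡ 1849^2 = 3418801 ≡ 2446 (mod 2449)
2448 = 2048 + 256 + 128 + 16 in binary powers of 2.
So 9^2448 ≡ 2446 · 784 · 2105 · 1125 ≡ 1721 (mod 2449).
Since 1721 ≠ 1, base 9 is a Fermat witness: 2449 is composite.

1721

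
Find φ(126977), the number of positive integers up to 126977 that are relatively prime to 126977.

116640

Factor: 126977 = 19 · 41 · 163.
φ(126977) = (19−1) · (41−1) · (163−1) = 18 · 40 · 162 = 116640.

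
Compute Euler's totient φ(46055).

Factor: 46055 = 5 · 61 · 151.
φ(46055) = (5−1) · (61−1) · (151−1) = 4 · 60 · 150 = 36000.

36000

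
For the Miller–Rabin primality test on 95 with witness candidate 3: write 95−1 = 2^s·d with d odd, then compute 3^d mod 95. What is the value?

67

95 − 1 = 94 = 2^1 · 47, so d = 47.
3^1 ≡ 3 (mod 95)
3^2 ≡ 3^2 = 9 ≡ 9 (mod 95)
3^4 ≡ 9^2 = 81 ≡ 81 (mod 95)
3^8 ≡ 81^2 = 6561 ≡ 6 (mod 95)
3^16 ≡ 6^2 = 36 ≡ 36 (mod 95)
3^32 ≡ 36^2 = 1296 ≡ 61 (mod 95)
47 = 32 + 8 + 4 + 2 + 1 in binary powers of 2.
So 3^47 ≡ 61 · 6 · 81 · 9 · 3 ≡ 67 (mod 95).
Squaring chain: 67; never reaches −1, so base 3 is a Miller–Rabin witness that 95 is composite.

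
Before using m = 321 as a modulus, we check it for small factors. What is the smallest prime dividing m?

3

321 is odd.
Digit sum 6, divisible by 3.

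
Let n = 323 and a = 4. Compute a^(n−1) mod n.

101

4^1 ≡ 4 (mod 323)
4^2 ≡ 4^2 = 16 ≡ 16 (mod 323)
4^4 ≡ 16^2 = 256 ≡ 256 (mod 323)
4^8 ≡ 256^2 = 65536 ≡ 290 (mod 323)
4^16 ≡ 290^2 = 84100 ≡ 120 (mod 323)
4^32 ≡ 120^2 = 14400 ≡ 188 (mod 323)
4^64 ≡ 188^2 = 35344 ≡ 137 (mod 323)
4^128 ≡ 137^2 = 18769 ≡ 35 (mod 323)
4^256 ≡ 35^2 = 1225 ≡ 256 (mod 323)
322 = 256 + 64 + 2 in binary powers of 2.
So 4^322 ≡ 256 · 137 · 16 ≡ 101 (mod 323).
Since 101 ≠ 1, base 4 is a Fermat witness: 323 is composite.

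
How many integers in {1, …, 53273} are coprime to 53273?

46480

Factor: 53273 = 11 · 29 · 167.
φ(53273) = (11−1) · (29−1) · (167−1) = 10 · 28 · 166 = 46480.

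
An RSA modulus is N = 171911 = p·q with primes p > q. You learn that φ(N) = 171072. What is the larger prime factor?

φ(n) = (p−1)(q−1) = n − (p+q) + 1, so p + q = 171911 − 171072 + 1 = 840.
p and q are the roots of t² − 840t + 171911 = 0.
Discriminant: 840² − 4·171911 = 705600 − 687644 = 17956; √17956 = 134.
q = (840 − 134)/2 = 353, p = (840 + 134)/2 = 487.
Check: 353 · 487 = 171911.

487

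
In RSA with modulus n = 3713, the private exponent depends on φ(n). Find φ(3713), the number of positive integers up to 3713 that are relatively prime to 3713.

Factor: 3713 = 47 · 79.
φ(3713) = (47−1) · (79−1) = 46 · 78 = 3588.

3588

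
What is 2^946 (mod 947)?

2^1 ≡ 2 (mod 947)
2^2 ≡ 2^2 = 4 ≡ 4 (mod 947)
2^4 ≡ 4^2 = 16 ≡ 16 (mod 947)
2^8 ≡ 16^2 = 256 ≡ 256 (mod 947)
2^16 ≡ 256^2 = 65536 ≡ 193 (mod 947)
2^32 ≡ 193^2 = 37249 ≡ 316 (mod 947)
2^64 ≡ 316^2 = 99856 ≡ 421 (mod 947)
2^128 ≡ 421^2 = 177241 ≡ 152 (mod 947)
2^256 ≡ 152^2 = 23104 ≡ 376 (mod 947)
2^512 ≡ 376^2 = 141376 ≡ 273 (mod 947)
946 = 512 + 256 + 128 + 32 + 16 + 2 in binary powers of 2.
So 2^946 ≡ 273 · 376 · 152 · 316 · 193 · 4 ≡ 1 (mod 947).
Since the result is 1, base 2 gives no evidence that 947 is composite.

1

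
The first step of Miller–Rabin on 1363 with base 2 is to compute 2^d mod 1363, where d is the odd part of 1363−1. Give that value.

686

1363 − 1 = 1362 = 2^1 · 681, so d = 681.
2^1 ≡ 2 (mod 1363)
2^2 ≡ 2^2 = 4 ≡ 4 (mod 1363)
2^4 ≡ 4^2 = 16 ≡ 16 (mod 1363)
2^8 ≡ 16^2 = 256 ≡ 256 (mod 1363)
2^16 ≡ 256^2 = 65536 ≡ 112 (mod 1363)
2^32 ≡ 112^2 = 12544 ≡ 277 (mod 1363)
2^64 ≡ 277^2 = 76729 ≡ 401 (mod 1363)
2^128 ≡ 401^2 = 160801 ≡ 1330 (mod 1363)
2^256 ≡ 1330^2 = 1768900 ≡ 1089 (mod 1363)
2^512 ≡ 1089^2 = 1185921 ≡ 111 (mod 1363)
681 = 512 + 128 + 32 + 8 + 1 in binary powers of 2.
So 2^681 ≡ 111 · 1330 · 277 · 256 · 2 ≡ 686 (mod 1363).
Squaring chain: 686; never reaches −1, so base 2 is a Miller–Rabin witness that 1363 is composite.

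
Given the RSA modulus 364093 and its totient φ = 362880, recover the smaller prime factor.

φ(n) = (p−1)(q−1) = n − (p+q) + 1, so p + q = 364093 − 362880 + 1 = 1214.
p and q are the roots of t² − 1214t + 364093 = 0.
Discriminant: 1214² − 4·364093 = 1473796 − 1456372 = 17424; √17424 = 132.
q = (1214 − 132)/2 = 541, p = (1214 + 132)/2 = 673.
Check: 541 · 673 = 364093.

541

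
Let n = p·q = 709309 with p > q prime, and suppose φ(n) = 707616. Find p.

937

φ(n) = (p−1)(q−1) = n − (p+q) + 1, so p + q = 709309 − 707616 + 1 = 1694.
p and q are the roots of t² − 1694t + 709309 = 0.
Discriminant: 1694² − 4·709309 = 2869636 − 2837236 = 32400; √32400 = 180.
q = (1694 − 180)/2 = 757, p = (1694 + 180)/2 = 937.
Check: 757 · 937 = 709309.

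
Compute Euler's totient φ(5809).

Factor: 5809 = 37 · 157.
φ(5809) = (37−1) · (157−1) = 36 · 156 = 5616.

5616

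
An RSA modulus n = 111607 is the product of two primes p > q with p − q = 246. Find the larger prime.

479

Since p = q + 246, we have 111607 = q(q + 246), so q² + 246q − 111607 = 0.
Discriminant: 246² + 4·111607 = 60516 + 446428 = 506944; √506944 = 712.
q = (−246 + 712)/2 = 233, and p = q + 246 = 479.
Check: 233 · 479 = 111607.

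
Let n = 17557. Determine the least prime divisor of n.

17557 is odd.
Digit sum 25, not divisible by 3.
Ends in 7: not divisible by 5.
7: 17557 = 7·2508 + 1
11: 17557 = 11·1596 + 1
13: 17557 = 13·1350 + 7
17: 17557 = 17·1032 + 13
19: 17557 = 19·924 + 1
23: 17557 = 23·763 + 8
29: 17557 = 29·605 + 12
31: 17557 = 31·566 + 11
37: 17557 = 37·474 + 19
41: 17557 = 41·428 + 9
43: 17557 = 43·408 + 13
47: 17557 = 47·373 + 26
53: 17557 = 53·331 + 14
59: 17557 = 59·297 + 34
61: 17557 = 61·287 + 50
67: 17557 = 67·262 + 3
71: 17557 = 71·247 + 20
73: 17557 = 73·240 + 37
79: 17557 = 79·222 + 19
83: 17557 = 83·211 + 44
89: 17557 = 89·197 + 24
97: 17557 = 97·181

97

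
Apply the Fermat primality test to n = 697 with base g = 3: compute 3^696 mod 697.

288

3^1 ≡ 3 (mod 697)
3^2 ≡ 3^2 = 9 ≡ 9 (mod 697)
3^4 ≡ 9^2 = 81 ≡ 81 (mod 697)
3^8 ≡ 81^2 = 6561 ≡ 288 (mod 697)
3^16 ≡ 288^2 = 82944 ≡ 1 (mod 697)
3^32 ≡ 1^2 = 1 ≡ 1 (mod 697)
3^64 ≡ 1^2 = 1 ≡ 1 (mod 697)
3^128 ≡ 1^2 = 1 ≡ 1 (mod 697)
3^256 ≡ 1^2 = 1 ≡ 1 (mod 697)
3^512 ≡ 1^2 = 1 ≡ 1 (mod 697)
696 = 512 + 128 + 32 + 16 + 8 in binary powers of 2.
So 3^696 ≡ 1 · 1 · 1 · 1 · 288 ≡ 288 (mod 697).
Since 288 ≠ 1, base 3 is a Fermat witness: 697 is composite.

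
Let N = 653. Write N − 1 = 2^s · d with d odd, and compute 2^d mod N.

149

653 − 1 = 652 = 2^2 · 163, so d = 163.
2^1 ≡ 2 (mod 653)
2^2 ≡ 2^2 = 4 ≡ 4 (mod 653)
2^4 ≡ 4^2 = 16 ≡ 16 (mod 653)
2^8 ≡ 16^2 = 256 ≡ 256 (mod 653)
2^16 ≡ 256^2 = 65536 ≡ 236 (mod 653)
2^32 ≡ 236^2 = 55696 ≡ 191 (mod 653)
2^64 ≡ 191^2 = 36481 ≡ 566 (mod 653)
2^128 ≡ 566^2 = 320356 ≡ 386 (mod 653)
163 = 128 + 32 + 2 + 1 in binary powers of 2.
So 2^163 ≡ 386 · 191 · 4 · 2 ≡ 149 (mod 653).
Squaring chain: 149 → 652; reaches −1, so base 2 does not prove 653 composite.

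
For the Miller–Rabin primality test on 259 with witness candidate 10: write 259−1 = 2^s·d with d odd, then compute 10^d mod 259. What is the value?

259 − 1 = 258 = 2^1 · 129, so d = 129.
10^1 ≡ 10 (mod 259)
10^2 ≡ 10^2 = 100 ≡ 100 (mod 259)
10^4 ≡ 100^2 = 10000 ≡ 158 (mod 259)
10^8 ≡ 158^2 = 24964 ≡ 100 (mod 259)
10^16 ≡ 100^2 = 10000 ≡ 158 (mod 259)
10^32 ≡ 158^2 = 24964 ≡ 100 (mod 259)
10^64 ≡ 100^2 = 10000 ≡ 158 (mod 259)
10^128 ≡ 158^2 = 24964 ≡ 100 (mod 259)
129 = 128 + 1 in binary powers of 2.
So 10^129 ≡ 100 · 10 ≡ 223 (mod 259).
Squaring chain: 223; never reaches −1, so base 10 is a Miller–Rabin witness that 259 is composite.

223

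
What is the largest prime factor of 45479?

45479 = 7 · 6497
6497 = 73 · 89
89 is prime.
So 45479 = 7 · 73 · 89; the largest prime factor is 89.

89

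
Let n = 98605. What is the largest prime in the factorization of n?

41

98605 = 5 · 19721
19721 = 13 · 1517
1517 = 37 · 41
41 is prime.
So 98605 = 5 · 13 · 37 · 41; the largest prime factor is 41.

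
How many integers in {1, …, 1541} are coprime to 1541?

1452

Factor: 1541 = 23 · 67.
φ(1541) = (23−1) · (67−1) = 22 · 66 = 1452.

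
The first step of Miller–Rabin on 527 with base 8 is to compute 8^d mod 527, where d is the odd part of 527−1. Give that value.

527 − 1 = 526 = 2^1 · 263, so d = 263.
8^1 ≡ 8 (mod 527)
8^2 ≡ 8^2 = 64 ≡ 64 (mod 527)
8^4 ≡ 64^2 = 4096 ≡ 407 (mod 527)
8^8 ≡ 407^2 = 165649 ≡ 171 (mod 527)
8^16 ≡ 171^2 = 29241 ≡ 256 (mod 527)
8^32 ≡ 256^2 = 65536 ≡ 188 (mod 527)
8^64 ≡ 188^2 = 35344 ≡ 35 (mod 527)
8^128 ≡ 35^2 = 1225 ≡ 171 (mod 527)
8^256 ≡ 171^2 = 29241 ≡ 256 (mod 527)
263 = 256 + 4 + 2 + 1 in binary powers of 2.
So 8^263 ≡ 256 · 407 · 64 · 8 ≡ 202 (mod 527).
Squaring chain: 202; never reaches −1, so base 8 is a Miller–Rabin witness that 527 is composite.

202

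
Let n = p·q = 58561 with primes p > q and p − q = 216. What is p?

Since p = q + 216, we have 58561 = q(q + 216), so q² + 216q − 58561 = 0.
Discriminant: 216² + 4·58561 = 46656 + 234244 = 280900; √280900 = 530.
q = (−216 + 530)/2 = 157, and p = q + 216 = 373.
Check: 157 · 373 = 58561.

373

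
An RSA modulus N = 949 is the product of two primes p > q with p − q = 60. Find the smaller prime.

Since p = q + 60, we have 949 = q(q + 60), so q² + 60q − 949 = 0.
Discriminant: 60² + 4·949 = 3600 + 3796 = 7396; √7396 = 86.
q = (−60 + 86)/2 = 13, and p = q + 60 = 73.
Check: 13 · 73 = 949.

13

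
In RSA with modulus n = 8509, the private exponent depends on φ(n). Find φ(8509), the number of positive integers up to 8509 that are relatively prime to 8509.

8316

Factor: 8509 = 67 · 127.
φ(8509) = (67−1) · (127−1) = 66 · 126 = 8316.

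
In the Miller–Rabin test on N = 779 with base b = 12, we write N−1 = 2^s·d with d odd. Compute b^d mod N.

768

779 − 1 = 778 = 2^1 · 389, so d = 389.
12^1 ≡ 12 (mod 779)
12^2 ≡ 12^2 = 144 ≡ 144 (mod 779)
12^4 ≡ 144^2 = 20736 ≡ 482 (mod 779)
12^8 ≡ 482^2 = 232324 ≡ 182 (mod 779)
12^16 ≡ 182^2 = 33124 ≡ 406 (mod 779)
12^32 ≡ 406^2 = 164836 ≡ 467 (mod 779)
12^64 ≡ 467^2 = 218089 ≡ 748 (mod 779)
12^128 ≡ 748^2 = 559504 ≡ 182 (mod 779)
12^256 ≡ 182^2 = 33124 ≡ 406 (mod 779)
389 = 256 + 128 + 4 + 1 in binary powers of 2.
So 12^389 ≡ 406 · 182 · 482 · 12 ≡ 768 (mod 779).
Squaring chain: 768; never reaches −1, so base 12 is a Miller–Rabin witness that 779 is composite.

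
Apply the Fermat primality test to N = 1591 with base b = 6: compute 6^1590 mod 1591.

6^1 ≡ 6 (mod 1591)
6^2 ≡ 6^2 = 36 ≡ 36 (mod 1591)
6^4 ≡ 36^2 = 1296 ≡ 1296 (mod 1591)
6^8 ≡ 1296^2 = 1679616 ≡ 1111 (mod 1591)
6^16 ≡ 1111^2 = 1234321 ≡ 1296 (mod 1591)
6^32 ≡ 1296^2 = 1679616 ≡ 1111 (mod 1591)
6^64 ≡ 1111^2 = 1234321 ≡ 1296 (mod 1591)
6^128 ≡ 1296^2 = 1679616 ≡ 1111 (mod 1591)
6^256 ≡ 1111^2 = 1234321 ≡ 1296 (mod 1591)
6^512 ≡ 1296^2 = 1679616 ≡ 1111 (mod 1591)
6^1024 ≡ 1111^2 = 1234321 ≡ 1296 (mod 1591)
1590 = 1024 + 512 + 32 + 16 + 4 + 2 in binary powers of 2.
So 6^1590 ≡ 1296 · 1111 · 1111 · 1296 · 1296 · 36 ≡ 517 (mod 1591).
Since 517 ≠ 1, base 6 is a Fermat witness: 1591 is composite.

517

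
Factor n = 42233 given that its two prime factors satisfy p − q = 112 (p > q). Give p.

Since p = q + 112, we have 42233 = q(q + 112), so q² + 112q − 42233 = 0.
Discriminant: 112² + 4·42233 = 12544 + 168932 = 181476; √181476 = 426.
q = (−112 + 426)/2 = 157, and p = q + 112 = 269.
Check: 157 · 269 = 42233.

269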